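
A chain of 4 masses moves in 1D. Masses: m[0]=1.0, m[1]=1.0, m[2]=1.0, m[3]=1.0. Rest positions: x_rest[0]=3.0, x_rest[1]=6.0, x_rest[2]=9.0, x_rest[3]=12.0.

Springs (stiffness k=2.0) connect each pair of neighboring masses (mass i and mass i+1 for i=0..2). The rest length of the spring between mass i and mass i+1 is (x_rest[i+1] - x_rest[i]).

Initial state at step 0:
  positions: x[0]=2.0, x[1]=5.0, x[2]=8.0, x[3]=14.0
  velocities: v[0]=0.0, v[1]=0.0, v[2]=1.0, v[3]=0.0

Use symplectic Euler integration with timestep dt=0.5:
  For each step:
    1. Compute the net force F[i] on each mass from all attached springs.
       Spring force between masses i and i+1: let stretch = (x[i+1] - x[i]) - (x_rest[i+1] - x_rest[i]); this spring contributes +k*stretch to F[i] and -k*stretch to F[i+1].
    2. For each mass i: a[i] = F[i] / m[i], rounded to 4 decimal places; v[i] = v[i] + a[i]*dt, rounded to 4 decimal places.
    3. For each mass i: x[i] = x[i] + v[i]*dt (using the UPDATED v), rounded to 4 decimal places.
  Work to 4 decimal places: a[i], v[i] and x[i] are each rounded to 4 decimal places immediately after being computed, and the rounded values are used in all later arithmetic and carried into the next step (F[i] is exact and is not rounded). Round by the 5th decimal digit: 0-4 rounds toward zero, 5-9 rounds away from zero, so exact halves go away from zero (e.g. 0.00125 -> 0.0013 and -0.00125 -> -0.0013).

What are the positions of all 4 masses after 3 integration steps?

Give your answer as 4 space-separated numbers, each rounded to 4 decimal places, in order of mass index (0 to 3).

Step 0: x=[2.0000 5.0000 8.0000 14.0000] v=[0.0000 0.0000 1.0000 0.0000]
Step 1: x=[2.0000 5.0000 10.0000 12.5000] v=[0.0000 0.0000 4.0000 -3.0000]
Step 2: x=[2.0000 6.0000 10.7500 11.2500] v=[0.0000 2.0000 1.5000 -2.5000]
Step 3: x=[2.5000 7.3750 9.3750 11.2500] v=[1.0000 2.7500 -2.7500 0.0000]

Answer: 2.5000 7.3750 9.3750 11.2500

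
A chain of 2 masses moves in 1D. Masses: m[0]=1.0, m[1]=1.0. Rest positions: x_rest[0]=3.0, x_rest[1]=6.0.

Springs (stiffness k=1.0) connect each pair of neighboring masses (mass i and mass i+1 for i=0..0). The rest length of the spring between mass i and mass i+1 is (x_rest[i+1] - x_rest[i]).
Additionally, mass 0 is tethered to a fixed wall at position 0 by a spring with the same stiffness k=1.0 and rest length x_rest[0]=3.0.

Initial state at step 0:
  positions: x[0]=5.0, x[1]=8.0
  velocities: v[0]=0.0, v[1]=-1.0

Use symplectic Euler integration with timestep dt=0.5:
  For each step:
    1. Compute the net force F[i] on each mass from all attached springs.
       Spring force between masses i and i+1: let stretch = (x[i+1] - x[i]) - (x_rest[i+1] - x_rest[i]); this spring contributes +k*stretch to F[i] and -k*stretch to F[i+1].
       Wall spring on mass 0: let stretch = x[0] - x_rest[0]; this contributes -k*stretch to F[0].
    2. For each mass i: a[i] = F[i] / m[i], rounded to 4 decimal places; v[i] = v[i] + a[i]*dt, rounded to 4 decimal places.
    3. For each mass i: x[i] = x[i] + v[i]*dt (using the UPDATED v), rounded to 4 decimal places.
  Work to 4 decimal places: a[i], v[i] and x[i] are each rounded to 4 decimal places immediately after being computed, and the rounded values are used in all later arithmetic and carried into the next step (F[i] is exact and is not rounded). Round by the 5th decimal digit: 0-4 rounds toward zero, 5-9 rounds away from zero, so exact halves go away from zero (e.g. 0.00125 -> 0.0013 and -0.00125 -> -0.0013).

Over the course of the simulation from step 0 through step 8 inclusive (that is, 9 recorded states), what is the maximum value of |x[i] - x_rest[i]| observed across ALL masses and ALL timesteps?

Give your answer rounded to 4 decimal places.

Step 0: x=[5.0000 8.0000] v=[0.0000 -1.0000]
Step 1: x=[4.5000 7.5000] v=[-1.0000 -1.0000]
Step 2: x=[3.6250 7.0000] v=[-1.7500 -1.0000]
Step 3: x=[2.6875 6.4063] v=[-1.8750 -1.1875]
Step 4: x=[2.0078 5.6329] v=[-1.3594 -1.5469]
Step 5: x=[1.7324 4.7032] v=[-0.5508 -1.8595]
Step 6: x=[1.7666 3.7808] v=[0.0684 -1.8449]
Step 7: x=[1.8627 3.1048] v=[0.1922 -1.3520]
Step 8: x=[1.8037 2.8683] v=[-0.1181 -0.4731]
Max displacement = 3.1317

Answer: 3.1317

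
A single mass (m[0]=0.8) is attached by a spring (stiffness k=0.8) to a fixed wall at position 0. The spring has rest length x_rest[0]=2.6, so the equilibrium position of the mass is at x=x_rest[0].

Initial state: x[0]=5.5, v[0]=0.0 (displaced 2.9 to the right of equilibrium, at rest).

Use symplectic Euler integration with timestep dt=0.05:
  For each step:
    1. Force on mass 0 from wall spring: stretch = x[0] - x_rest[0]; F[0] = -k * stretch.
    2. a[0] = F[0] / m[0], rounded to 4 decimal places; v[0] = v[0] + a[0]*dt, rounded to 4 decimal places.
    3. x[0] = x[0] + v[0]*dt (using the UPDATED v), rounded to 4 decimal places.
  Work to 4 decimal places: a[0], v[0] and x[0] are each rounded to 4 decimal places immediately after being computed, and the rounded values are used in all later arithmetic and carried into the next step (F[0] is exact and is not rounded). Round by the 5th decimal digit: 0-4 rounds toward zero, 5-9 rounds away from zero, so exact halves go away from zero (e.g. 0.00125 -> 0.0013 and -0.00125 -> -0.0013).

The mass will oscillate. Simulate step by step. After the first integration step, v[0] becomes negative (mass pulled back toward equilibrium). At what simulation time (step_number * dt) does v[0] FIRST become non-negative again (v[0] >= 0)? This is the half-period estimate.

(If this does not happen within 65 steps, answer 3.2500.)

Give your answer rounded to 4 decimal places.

Answer: 3.1500

Derivation:
Step 0: x=[5.5000] v=[0.0000]
Step 1: x=[5.4928] v=[-0.1450]
Step 2: x=[5.4783] v=[-0.2896]
Step 3: x=[5.4566] v=[-0.4335]
Step 4: x=[5.4278] v=[-0.5763]
Step 5: x=[5.3919] v=[-0.7177]
Step 6: x=[5.3490] v=[-0.8573]
Step 7: x=[5.2993] v=[-0.9948]
Step 8: x=[5.2428] v=[-1.1298]
Step 9: x=[5.1797] v=[-1.2619]
Step 10: x=[5.1102] v=[-1.3909]
Step 11: x=[5.0344] v=[-1.5164]
Step 12: x=[4.9525] v=[-1.6381]
Step 13: x=[4.8647] v=[-1.7557]
Step 14: x=[4.7713] v=[-1.8689]
Step 15: x=[4.6724] v=[-1.9775]
Step 16: x=[4.5683] v=[-2.0811]
Step 17: x=[4.4593] v=[-2.1795]
Step 18: x=[4.3457] v=[-2.2725]
Step 19: x=[4.2277] v=[-2.3598]
Step 20: x=[4.1056] v=[-2.4412]
Step 21: x=[3.9798] v=[-2.5165]
Step 22: x=[3.8505] v=[-2.5855]
Step 23: x=[3.7181] v=[-2.6480]
Step 24: x=[3.5829] v=[-2.7039]
Step 25: x=[3.4453] v=[-2.7530]
Step 26: x=[3.3055] v=[-2.7953]
Step 27: x=[3.1640] v=[-2.8306]
Step 28: x=[3.0211] v=[-2.8588]
Step 29: x=[2.8771] v=[-2.8799]
Step 30: x=[2.7324] v=[-2.8938]
Step 31: x=[2.5874] v=[-2.9004]
Step 32: x=[2.4424] v=[-2.8998]
Step 33: x=[2.2978] v=[-2.8919]
Step 34: x=[2.1540] v=[-2.8768]
Step 35: x=[2.0113] v=[-2.8545]
Step 36: x=[1.8700] v=[-2.8251]
Step 37: x=[1.7306] v=[-2.7886]
Step 38: x=[1.5933] v=[-2.7451]
Step 39: x=[1.4586] v=[-2.6948]
Step 40: x=[1.3267] v=[-2.6377]
Step 41: x=[1.1980] v=[-2.5740]
Step 42: x=[1.0728] v=[-2.5039]
Step 43: x=[0.9514] v=[-2.4275]
Step 44: x=[0.8341] v=[-2.3451]
Step 45: x=[0.7213] v=[-2.2568]
Step 46: x=[0.6132] v=[-2.1629]
Step 47: x=[0.5100] v=[-2.0636]
Step 48: x=[0.4120] v=[-1.9591]
Step 49: x=[0.3195] v=[-1.8497]
Step 50: x=[0.2327] v=[-1.7357]
Step 51: x=[0.1518] v=[-1.6173]
Step 52: x=[0.0771] v=[-1.4949]
Step 53: x=[0.0087] v=[-1.3688]
Step 54: x=[-0.0533] v=[-1.2392]
Step 55: x=[-0.1086] v=[-1.1065]
Step 56: x=[-0.1572] v=[-0.9711]
Step 57: x=[-0.1989] v=[-0.8332]
Step 58: x=[-0.2336] v=[-0.6933]
Step 59: x=[-0.2612] v=[-0.5516]
Step 60: x=[-0.2816] v=[-0.4085]
Step 61: x=[-0.2948] v=[-0.2644]
Step 62: x=[-0.3008] v=[-0.1197]
Step 63: x=[-0.2995] v=[0.0253]
First v>=0 after going negative at step 63, time=3.1500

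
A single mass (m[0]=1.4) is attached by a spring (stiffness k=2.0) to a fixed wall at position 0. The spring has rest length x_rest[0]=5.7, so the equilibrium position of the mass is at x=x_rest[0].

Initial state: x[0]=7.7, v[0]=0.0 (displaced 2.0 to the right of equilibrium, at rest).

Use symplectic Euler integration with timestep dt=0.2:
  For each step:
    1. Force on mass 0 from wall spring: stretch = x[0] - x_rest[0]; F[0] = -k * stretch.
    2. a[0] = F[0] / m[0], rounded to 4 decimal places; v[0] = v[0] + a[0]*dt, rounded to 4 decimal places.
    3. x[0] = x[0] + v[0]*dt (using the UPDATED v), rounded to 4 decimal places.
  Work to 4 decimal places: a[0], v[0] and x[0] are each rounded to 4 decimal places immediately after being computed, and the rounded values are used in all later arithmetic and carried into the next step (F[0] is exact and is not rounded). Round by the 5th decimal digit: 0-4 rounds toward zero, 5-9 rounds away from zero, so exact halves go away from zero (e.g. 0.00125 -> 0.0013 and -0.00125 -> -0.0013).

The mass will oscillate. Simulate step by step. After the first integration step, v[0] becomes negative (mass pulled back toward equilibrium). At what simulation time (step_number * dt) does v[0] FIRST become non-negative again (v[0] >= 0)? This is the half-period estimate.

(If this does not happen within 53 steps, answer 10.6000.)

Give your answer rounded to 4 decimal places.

Answer: 2.8000

Derivation:
Step 0: x=[7.7000] v=[0.0000]
Step 1: x=[7.5857] v=[-0.5714]
Step 2: x=[7.3637] v=[-1.1102]
Step 3: x=[7.0466] v=[-1.5855]
Step 4: x=[6.6526] v=[-1.9702]
Step 5: x=[6.2041] v=[-2.2424]
Step 6: x=[5.7268] v=[-2.3864]
Step 7: x=[5.2480] v=[-2.3941]
Step 8: x=[4.7950] v=[-2.2650]
Step 9: x=[4.3937] v=[-2.0064]
Step 10: x=[4.0671] v=[-1.6332]
Step 11: x=[3.8338] v=[-1.1667]
Step 12: x=[3.7071] v=[-0.6335]
Step 13: x=[3.6943] v=[-0.0641]
Step 14: x=[3.7961] v=[0.5090]
First v>=0 after going negative at step 14, time=2.8000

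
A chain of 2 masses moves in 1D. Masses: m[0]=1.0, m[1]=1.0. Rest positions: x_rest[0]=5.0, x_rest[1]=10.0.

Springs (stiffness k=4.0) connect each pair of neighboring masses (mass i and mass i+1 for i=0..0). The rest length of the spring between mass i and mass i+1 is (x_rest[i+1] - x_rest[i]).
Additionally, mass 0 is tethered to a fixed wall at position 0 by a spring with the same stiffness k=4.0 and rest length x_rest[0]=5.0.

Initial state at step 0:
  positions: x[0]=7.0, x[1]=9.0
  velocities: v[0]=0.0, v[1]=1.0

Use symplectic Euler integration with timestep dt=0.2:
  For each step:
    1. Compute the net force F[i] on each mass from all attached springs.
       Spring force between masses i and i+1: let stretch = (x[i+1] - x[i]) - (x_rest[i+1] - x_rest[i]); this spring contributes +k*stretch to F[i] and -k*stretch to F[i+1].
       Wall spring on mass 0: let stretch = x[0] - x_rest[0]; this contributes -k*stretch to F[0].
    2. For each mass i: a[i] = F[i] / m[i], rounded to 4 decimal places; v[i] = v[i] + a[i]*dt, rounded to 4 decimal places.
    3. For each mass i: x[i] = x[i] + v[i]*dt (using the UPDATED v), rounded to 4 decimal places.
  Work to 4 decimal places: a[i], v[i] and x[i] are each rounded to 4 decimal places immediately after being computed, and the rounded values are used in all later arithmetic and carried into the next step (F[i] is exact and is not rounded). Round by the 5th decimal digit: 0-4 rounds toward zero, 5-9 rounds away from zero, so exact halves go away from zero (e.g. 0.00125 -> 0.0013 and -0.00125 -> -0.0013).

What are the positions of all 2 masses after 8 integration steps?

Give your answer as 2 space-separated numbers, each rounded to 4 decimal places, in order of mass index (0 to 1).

Step 0: x=[7.0000 9.0000] v=[0.0000 1.0000]
Step 1: x=[6.2000 9.6800] v=[-4.0000 3.4000]
Step 2: x=[4.9648 10.6032] v=[-6.1760 4.6160]
Step 3: x=[3.8374 11.4243] v=[-5.6371 4.1053]
Step 4: x=[3.3099 11.8315] v=[-2.6375 2.0358]
Step 5: x=[3.6163 11.6752] v=[1.5319 -0.7815]
Step 6: x=[4.6335 11.0295] v=[5.0860 -3.2286]
Step 7: x=[5.9327 10.1604] v=[6.4960 -4.3454]
Step 8: x=[6.9591 9.4149] v=[5.1320 -3.7276]

Answer: 6.9591 9.4149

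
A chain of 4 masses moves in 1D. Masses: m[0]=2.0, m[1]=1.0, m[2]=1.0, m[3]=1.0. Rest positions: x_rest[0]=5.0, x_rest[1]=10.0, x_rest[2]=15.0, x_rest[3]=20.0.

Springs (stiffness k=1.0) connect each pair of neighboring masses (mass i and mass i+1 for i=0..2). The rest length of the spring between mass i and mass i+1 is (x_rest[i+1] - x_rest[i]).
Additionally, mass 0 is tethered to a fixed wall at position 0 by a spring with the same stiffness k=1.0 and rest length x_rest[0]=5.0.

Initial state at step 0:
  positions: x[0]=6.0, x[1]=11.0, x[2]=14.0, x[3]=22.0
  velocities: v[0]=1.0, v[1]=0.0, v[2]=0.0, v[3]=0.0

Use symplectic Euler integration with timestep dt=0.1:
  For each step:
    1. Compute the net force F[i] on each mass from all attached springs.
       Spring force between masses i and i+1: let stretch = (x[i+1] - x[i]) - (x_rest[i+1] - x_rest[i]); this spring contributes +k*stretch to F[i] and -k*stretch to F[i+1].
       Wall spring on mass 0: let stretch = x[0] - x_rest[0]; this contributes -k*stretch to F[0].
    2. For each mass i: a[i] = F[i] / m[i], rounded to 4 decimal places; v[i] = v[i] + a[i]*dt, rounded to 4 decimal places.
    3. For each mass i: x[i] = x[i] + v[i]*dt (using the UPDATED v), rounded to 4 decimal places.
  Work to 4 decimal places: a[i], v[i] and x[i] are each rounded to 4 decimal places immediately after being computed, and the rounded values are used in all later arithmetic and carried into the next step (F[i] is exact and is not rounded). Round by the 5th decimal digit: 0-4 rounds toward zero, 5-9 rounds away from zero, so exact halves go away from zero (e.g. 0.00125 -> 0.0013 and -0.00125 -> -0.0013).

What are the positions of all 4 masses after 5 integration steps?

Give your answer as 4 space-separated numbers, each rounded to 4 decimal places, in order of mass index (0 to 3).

Answer: 6.4037 10.7483 14.6990 21.5774

Derivation:
Step 0: x=[6.0000 11.0000 14.0000 22.0000] v=[1.0000 0.0000 0.0000 0.0000]
Step 1: x=[6.0950 10.9800 14.0500 21.9700] v=[0.9500 -0.2000 0.5000 -0.3000]
Step 2: x=[6.1840 10.9419 14.1485 21.9108] v=[0.8895 -0.3815 0.9850 -0.5920]
Step 3: x=[6.2658 10.8882 14.2926 21.8240] v=[0.8182 -0.5366 1.4406 -0.8682]
Step 4: x=[6.3394 10.8224 14.4779 21.7119] v=[0.7360 -0.6584 1.8533 -1.1213]
Step 5: x=[6.4037 10.7483 14.6990 21.5774] v=[0.6432 -0.7412 2.2112 -1.3447]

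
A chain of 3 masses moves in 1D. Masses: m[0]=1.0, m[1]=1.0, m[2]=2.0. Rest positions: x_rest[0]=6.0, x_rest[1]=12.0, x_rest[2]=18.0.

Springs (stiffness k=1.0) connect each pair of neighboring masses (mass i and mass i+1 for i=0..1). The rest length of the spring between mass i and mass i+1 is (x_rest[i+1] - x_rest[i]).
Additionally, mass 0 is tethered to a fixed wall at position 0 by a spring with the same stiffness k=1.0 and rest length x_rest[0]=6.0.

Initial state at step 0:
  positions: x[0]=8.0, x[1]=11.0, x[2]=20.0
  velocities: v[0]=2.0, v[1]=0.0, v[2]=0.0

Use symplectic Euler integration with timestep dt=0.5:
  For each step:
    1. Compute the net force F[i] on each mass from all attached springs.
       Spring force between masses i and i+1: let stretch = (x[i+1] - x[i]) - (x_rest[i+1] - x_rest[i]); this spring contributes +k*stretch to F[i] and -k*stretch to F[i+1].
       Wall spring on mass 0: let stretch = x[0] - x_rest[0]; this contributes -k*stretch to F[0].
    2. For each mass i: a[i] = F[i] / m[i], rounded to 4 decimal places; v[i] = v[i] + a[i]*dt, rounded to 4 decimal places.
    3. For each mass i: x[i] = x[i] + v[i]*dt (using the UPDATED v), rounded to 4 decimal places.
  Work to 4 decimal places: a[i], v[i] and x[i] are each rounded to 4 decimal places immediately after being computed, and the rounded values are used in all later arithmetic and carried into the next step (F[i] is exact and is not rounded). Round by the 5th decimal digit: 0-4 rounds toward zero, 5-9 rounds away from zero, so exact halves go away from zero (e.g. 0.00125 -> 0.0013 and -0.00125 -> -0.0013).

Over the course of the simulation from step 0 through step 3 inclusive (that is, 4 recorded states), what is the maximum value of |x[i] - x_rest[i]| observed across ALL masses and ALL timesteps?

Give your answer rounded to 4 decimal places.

Step 0: x=[8.0000 11.0000 20.0000] v=[2.0000 0.0000 0.0000]
Step 1: x=[7.7500 12.5000 19.6250] v=[-0.5000 3.0000 -0.7500]
Step 2: x=[6.7500 14.5938 19.1094] v=[-2.0000 4.1875 -1.0313]
Step 3: x=[6.0235 15.8555 18.7793] v=[-1.4531 2.5234 -0.6602]
Max displacement = 3.8555

Answer: 3.8555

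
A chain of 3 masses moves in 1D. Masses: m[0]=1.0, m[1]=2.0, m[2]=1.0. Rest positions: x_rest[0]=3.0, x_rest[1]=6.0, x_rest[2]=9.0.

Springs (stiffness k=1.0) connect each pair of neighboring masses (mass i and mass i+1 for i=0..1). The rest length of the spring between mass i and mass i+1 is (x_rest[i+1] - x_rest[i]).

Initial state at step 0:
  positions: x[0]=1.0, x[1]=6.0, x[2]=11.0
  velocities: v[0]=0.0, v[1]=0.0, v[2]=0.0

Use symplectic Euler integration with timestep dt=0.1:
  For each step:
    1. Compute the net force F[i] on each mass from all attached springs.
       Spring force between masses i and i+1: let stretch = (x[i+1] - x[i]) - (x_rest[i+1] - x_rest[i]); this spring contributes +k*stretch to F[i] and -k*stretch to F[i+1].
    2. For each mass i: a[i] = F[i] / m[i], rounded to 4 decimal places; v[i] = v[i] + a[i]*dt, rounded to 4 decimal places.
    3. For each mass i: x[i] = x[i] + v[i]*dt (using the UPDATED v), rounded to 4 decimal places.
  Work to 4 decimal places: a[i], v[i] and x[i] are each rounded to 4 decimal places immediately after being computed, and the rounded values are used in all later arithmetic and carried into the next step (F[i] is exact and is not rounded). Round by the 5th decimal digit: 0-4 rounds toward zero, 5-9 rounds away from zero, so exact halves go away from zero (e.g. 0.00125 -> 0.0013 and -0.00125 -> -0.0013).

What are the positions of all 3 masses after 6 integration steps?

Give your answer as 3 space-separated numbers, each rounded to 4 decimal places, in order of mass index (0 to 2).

Answer: 1.4061 6.0000 10.5939

Derivation:
Step 0: x=[1.0000 6.0000 11.0000] v=[0.0000 0.0000 0.0000]
Step 1: x=[1.0200 6.0000 10.9800] v=[0.2000 0.0000 -0.2000]
Step 2: x=[1.0598 6.0000 10.9402] v=[0.3980 0.0000 -0.3980]
Step 3: x=[1.1190 6.0000 10.8810] v=[0.5920 0.0000 -0.5920]
Step 4: x=[1.1970 6.0000 10.8030] v=[0.7801 0.0000 -0.7801]
Step 5: x=[1.2930 6.0000 10.7070] v=[0.9604 0.0000 -0.9604]
Step 6: x=[1.4061 6.0000 10.5939] v=[1.1311 0.0000 -1.1311]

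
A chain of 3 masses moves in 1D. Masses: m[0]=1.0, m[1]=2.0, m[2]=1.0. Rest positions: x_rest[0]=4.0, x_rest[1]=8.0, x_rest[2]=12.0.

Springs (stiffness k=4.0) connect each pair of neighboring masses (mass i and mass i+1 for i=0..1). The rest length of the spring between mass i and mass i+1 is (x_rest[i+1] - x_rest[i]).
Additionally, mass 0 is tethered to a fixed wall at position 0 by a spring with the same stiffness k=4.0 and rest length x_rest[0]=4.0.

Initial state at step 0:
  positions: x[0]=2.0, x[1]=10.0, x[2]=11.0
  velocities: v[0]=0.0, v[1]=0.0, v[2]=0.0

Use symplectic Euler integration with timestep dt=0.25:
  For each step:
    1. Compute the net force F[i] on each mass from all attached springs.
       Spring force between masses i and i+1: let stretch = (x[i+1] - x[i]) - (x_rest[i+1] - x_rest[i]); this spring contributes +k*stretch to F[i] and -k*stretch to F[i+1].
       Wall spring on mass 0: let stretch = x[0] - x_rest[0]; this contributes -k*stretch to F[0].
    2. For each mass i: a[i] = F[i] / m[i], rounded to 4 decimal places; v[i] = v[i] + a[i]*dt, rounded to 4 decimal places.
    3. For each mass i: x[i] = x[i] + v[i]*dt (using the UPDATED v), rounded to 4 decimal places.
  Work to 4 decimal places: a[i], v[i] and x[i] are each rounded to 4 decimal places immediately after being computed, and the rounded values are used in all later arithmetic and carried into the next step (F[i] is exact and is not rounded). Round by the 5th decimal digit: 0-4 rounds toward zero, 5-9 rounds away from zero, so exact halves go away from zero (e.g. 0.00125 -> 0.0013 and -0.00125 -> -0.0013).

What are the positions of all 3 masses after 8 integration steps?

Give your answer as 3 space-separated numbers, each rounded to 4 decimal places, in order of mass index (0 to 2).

Step 0: x=[2.0000 10.0000 11.0000] v=[0.0000 0.0000 0.0000]
Step 1: x=[3.5000 9.1250 11.7500] v=[6.0000 -3.5000 3.0000]
Step 2: x=[5.5313 7.8750 12.8438] v=[8.1250 -5.0000 4.3750]
Step 3: x=[6.7657 6.9531 13.6954] v=[4.9374 -3.6875 3.4062]
Step 4: x=[6.3555 6.8506 13.8614] v=[-1.6409 -0.4101 0.6639]
Step 5: x=[4.4802 7.5626 13.2747] v=[-7.5013 2.8478 -2.3469]
Step 6: x=[2.2554 8.6033 12.2600] v=[-8.8991 4.1627 -4.0590]
Step 7: x=[1.0538 9.3076 11.3311] v=[-4.8066 2.8171 -3.7157]
Step 8: x=[1.6522 9.2331 10.8963] v=[2.3934 -0.2981 -1.7392]

Answer: 1.6522 9.2331 10.8963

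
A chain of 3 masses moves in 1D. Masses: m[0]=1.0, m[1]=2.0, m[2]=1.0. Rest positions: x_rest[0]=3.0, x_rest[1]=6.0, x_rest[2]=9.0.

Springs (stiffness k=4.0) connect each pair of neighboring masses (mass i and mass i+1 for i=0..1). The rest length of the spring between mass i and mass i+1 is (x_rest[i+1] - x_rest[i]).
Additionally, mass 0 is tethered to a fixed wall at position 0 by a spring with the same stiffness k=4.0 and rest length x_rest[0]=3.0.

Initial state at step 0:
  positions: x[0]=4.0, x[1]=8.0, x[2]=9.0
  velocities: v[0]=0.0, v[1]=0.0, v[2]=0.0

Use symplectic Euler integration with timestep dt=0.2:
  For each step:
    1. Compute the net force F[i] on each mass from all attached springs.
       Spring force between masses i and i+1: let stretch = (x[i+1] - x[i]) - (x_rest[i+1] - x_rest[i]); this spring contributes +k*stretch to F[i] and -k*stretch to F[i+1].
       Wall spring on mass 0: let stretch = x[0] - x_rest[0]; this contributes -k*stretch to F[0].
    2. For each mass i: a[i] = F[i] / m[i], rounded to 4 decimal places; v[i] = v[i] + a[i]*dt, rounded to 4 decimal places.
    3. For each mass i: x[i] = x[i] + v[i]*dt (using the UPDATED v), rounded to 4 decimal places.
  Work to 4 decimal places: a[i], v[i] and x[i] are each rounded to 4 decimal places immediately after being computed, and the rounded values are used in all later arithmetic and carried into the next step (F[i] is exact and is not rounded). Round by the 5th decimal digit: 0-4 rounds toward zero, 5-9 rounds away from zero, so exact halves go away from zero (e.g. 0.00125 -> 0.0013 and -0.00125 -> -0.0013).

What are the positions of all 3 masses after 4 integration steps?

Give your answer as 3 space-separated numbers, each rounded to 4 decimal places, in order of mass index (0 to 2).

Answer: 3.5712 6.4237 11.0208

Derivation:
Step 0: x=[4.0000 8.0000 9.0000] v=[0.0000 0.0000 0.0000]
Step 1: x=[4.0000 7.7600 9.3200] v=[0.0000 -1.2000 1.6000]
Step 2: x=[3.9616 7.3440 9.8704] v=[-0.1920 -2.0800 2.7520]
Step 3: x=[3.8305 6.8595 10.4966] v=[-0.6554 -2.4224 3.1309]
Step 4: x=[3.5712 6.4237 11.0208] v=[-1.2966 -2.1792 2.6212]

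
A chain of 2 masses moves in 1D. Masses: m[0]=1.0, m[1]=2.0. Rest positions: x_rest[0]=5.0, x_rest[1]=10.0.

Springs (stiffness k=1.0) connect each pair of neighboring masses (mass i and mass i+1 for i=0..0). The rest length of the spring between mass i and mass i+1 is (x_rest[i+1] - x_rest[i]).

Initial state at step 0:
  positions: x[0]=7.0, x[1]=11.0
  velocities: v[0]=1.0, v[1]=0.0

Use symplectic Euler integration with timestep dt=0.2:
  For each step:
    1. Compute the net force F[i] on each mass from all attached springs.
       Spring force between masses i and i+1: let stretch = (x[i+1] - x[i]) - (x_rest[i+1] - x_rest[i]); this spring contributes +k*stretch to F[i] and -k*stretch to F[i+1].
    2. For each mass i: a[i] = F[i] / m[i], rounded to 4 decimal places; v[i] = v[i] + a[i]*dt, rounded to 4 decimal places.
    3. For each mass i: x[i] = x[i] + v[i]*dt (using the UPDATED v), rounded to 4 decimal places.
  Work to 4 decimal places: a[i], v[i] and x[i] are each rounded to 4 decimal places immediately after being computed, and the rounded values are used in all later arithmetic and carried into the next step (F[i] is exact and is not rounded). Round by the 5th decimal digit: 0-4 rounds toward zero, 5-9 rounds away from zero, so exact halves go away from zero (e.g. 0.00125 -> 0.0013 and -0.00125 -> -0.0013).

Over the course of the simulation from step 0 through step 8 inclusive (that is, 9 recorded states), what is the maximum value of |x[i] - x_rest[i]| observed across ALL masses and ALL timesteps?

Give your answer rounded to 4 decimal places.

Step 0: x=[7.0000 11.0000] v=[1.0000 0.0000]
Step 1: x=[7.1600 11.0200] v=[0.8000 0.1000]
Step 2: x=[7.2744 11.0628] v=[0.5720 0.2140]
Step 3: x=[7.3403 11.1298] v=[0.3297 0.3352]
Step 4: x=[7.3578 11.2211] v=[0.0876 0.4563]
Step 5: x=[7.3299 11.3351] v=[-0.1397 0.5700]
Step 6: x=[7.2622 11.4690] v=[-0.3387 0.6695]
Step 7: x=[7.1627 11.6188] v=[-0.4973 0.7488]
Step 8: x=[7.0415 11.7794] v=[-0.6061 0.8032]
Max displacement = 2.3578

Answer: 2.3578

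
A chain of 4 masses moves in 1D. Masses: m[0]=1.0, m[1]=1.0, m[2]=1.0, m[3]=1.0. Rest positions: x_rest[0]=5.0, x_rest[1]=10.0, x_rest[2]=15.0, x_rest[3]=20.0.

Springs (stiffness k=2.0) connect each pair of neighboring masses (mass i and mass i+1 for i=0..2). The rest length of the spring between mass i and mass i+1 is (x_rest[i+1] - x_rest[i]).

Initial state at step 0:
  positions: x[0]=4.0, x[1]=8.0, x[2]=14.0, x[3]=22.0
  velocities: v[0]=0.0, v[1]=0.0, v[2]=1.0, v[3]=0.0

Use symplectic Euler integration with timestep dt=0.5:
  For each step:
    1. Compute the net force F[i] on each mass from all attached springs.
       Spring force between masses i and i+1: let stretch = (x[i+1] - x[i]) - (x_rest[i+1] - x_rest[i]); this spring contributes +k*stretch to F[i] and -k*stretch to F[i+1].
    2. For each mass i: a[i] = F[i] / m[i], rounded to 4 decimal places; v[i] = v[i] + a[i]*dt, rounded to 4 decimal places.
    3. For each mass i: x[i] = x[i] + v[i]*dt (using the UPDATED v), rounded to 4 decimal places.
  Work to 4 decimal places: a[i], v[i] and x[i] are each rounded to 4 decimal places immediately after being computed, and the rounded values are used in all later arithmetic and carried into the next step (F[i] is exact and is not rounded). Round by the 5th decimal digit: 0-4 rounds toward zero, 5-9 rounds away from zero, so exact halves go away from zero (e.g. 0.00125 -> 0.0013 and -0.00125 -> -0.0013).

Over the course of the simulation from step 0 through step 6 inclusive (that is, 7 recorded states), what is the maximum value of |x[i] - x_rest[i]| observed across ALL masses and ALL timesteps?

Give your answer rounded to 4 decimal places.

Step 0: x=[4.0000 8.0000 14.0000 22.0000] v=[0.0000 0.0000 1.0000 0.0000]
Step 1: x=[3.5000 9.0000 15.5000 20.5000] v=[-1.0000 2.0000 3.0000 -3.0000]
Step 2: x=[3.2500 10.5000 16.2500 19.0000] v=[-0.5000 3.0000 1.5000 -3.0000]
Step 3: x=[4.1250 11.2500 15.5000 18.6250] v=[1.7500 1.5000 -1.5000 -0.7500]
Step 4: x=[6.0625 10.5625 14.1875 19.1875] v=[3.8750 -1.3750 -2.6250 1.1250]
Step 5: x=[7.7500 9.4375 13.5625 19.7500] v=[3.3750 -2.2500 -1.2500 1.1250]
Step 6: x=[7.7813 9.5313 13.9688 19.7188] v=[0.0625 0.1875 0.8125 -0.0625]
Max displacement = 2.7813

Answer: 2.7813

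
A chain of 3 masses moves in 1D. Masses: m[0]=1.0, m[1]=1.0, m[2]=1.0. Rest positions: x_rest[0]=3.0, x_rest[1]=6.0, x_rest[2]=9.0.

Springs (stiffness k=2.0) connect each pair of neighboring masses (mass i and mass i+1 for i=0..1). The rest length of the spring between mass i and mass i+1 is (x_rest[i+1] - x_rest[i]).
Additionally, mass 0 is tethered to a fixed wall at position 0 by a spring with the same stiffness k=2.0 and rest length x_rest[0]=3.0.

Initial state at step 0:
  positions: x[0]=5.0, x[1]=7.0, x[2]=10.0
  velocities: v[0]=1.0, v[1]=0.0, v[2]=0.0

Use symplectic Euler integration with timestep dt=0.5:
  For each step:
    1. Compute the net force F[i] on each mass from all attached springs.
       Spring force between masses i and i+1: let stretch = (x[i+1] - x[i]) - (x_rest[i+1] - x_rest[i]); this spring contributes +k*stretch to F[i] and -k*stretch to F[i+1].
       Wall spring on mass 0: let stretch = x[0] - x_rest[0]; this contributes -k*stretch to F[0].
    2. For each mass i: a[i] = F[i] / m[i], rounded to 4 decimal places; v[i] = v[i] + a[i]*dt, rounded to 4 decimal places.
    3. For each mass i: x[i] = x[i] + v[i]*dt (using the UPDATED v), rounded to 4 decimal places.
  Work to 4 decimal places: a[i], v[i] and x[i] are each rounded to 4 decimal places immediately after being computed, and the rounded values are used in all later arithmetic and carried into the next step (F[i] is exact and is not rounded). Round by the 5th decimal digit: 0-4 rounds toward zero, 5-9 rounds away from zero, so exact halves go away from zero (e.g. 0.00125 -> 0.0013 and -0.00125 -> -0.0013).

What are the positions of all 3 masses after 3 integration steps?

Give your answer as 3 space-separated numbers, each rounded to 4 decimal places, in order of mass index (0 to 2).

Step 0: x=[5.0000 7.0000 10.0000] v=[1.0000 0.0000 0.0000]
Step 1: x=[4.0000 7.5000 10.0000] v=[-2.0000 1.0000 0.0000]
Step 2: x=[2.7500 7.5000 10.2500] v=[-2.5000 0.0000 0.5000]
Step 3: x=[2.5000 6.5000 10.6250] v=[-0.5000 -2.0000 0.7500]

Answer: 2.5000 6.5000 10.6250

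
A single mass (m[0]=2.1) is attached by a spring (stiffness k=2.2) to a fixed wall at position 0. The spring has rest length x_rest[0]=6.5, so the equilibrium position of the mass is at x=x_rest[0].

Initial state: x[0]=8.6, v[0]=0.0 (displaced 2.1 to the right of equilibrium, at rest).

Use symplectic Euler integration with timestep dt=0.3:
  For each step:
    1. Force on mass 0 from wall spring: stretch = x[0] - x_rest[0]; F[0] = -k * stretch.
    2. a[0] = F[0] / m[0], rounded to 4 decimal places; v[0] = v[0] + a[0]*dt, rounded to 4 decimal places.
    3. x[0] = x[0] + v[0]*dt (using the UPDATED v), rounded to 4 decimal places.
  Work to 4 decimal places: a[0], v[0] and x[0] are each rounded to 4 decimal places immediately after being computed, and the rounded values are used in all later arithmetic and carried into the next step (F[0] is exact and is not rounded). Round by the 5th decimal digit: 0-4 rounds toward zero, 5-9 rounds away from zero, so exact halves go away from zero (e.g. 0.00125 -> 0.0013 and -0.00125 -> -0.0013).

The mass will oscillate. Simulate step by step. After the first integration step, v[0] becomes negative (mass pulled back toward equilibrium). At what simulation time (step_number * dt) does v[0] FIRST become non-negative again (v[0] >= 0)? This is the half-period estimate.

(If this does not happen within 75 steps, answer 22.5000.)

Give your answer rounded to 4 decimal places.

Answer: 3.3000

Derivation:
Step 0: x=[8.6000] v=[0.0000]
Step 1: x=[8.4020] v=[-0.6600]
Step 2: x=[8.0247] v=[-1.2578]
Step 3: x=[7.5036] v=[-1.7370]
Step 4: x=[6.8879] v=[-2.0524]
Step 5: x=[6.2356] v=[-2.1743]
Step 6: x=[5.6082] v=[-2.0912]
Step 7: x=[5.0649] v=[-1.8109]
Step 8: x=[4.6569] v=[-1.3599]
Step 9: x=[4.4227] v=[-0.7806]
Step 10: x=[4.3844] v=[-0.1277]
Step 11: x=[4.5456] v=[0.5372]
First v>=0 after going negative at step 11, time=3.3000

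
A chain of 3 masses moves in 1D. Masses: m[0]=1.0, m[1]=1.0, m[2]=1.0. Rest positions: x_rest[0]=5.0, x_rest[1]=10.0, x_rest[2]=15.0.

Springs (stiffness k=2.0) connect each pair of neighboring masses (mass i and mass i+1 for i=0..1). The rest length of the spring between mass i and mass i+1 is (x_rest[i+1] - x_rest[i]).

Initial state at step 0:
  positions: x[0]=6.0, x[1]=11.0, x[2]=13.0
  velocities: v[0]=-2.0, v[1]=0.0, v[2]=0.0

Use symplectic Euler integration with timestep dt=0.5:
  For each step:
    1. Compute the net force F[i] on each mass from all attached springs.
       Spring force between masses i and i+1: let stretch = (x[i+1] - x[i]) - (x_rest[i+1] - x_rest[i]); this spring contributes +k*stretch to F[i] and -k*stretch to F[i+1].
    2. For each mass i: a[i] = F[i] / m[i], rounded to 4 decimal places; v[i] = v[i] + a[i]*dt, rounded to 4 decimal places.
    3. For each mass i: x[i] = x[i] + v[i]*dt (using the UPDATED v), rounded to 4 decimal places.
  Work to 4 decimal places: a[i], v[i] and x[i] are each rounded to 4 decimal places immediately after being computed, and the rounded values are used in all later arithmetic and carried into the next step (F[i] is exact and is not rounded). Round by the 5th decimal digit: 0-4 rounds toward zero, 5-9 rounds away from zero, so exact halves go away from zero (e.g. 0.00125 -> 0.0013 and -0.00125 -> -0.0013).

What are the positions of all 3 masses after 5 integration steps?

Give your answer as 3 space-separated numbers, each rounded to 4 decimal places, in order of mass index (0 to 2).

Step 0: x=[6.0000 11.0000 13.0000] v=[-2.0000 0.0000 0.0000]
Step 1: x=[5.0000 9.5000 14.5000] v=[-2.0000 -3.0000 3.0000]
Step 2: x=[3.7500 8.2500 16.0000] v=[-2.5000 -2.5000 3.0000]
Step 3: x=[2.2500 8.6250 16.1250] v=[-3.0000 0.7500 0.2500]
Step 4: x=[1.4375 9.5625 15.0000] v=[-1.6250 1.8750 -2.2500]
Step 5: x=[2.1875 9.1563 13.6563] v=[1.5000 -0.8125 -2.6875]

Answer: 2.1875 9.1563 13.6563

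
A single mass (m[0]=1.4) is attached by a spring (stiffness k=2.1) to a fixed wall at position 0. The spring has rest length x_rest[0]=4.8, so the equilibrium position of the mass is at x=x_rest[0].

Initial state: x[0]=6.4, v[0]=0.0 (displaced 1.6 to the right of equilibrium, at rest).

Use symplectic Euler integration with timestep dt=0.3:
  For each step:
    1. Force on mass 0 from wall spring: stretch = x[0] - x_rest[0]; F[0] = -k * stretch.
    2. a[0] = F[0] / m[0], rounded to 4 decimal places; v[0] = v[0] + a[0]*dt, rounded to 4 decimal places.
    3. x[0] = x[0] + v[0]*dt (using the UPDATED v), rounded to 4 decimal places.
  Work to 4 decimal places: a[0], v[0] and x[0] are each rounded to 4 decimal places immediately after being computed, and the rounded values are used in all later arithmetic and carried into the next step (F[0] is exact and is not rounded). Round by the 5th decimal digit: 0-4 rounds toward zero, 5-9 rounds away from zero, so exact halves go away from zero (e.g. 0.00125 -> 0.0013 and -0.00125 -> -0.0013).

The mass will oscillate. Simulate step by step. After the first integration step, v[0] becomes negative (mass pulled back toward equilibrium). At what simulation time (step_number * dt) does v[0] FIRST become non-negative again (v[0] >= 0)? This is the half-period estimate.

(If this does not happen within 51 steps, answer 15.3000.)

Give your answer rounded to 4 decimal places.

Step 0: x=[6.4000] v=[0.0000]
Step 1: x=[6.1840] v=[-0.7200]
Step 2: x=[5.7812] v=[-1.3428]
Step 3: x=[5.2459] v=[-1.7843]
Step 4: x=[4.6504] v=[-1.9850]
Step 5: x=[4.0751] v=[-1.9177]
Step 6: x=[3.5977] v=[-1.5915]
Step 7: x=[3.2826] v=[-1.0505]
Step 8: x=[3.1723] v=[-0.3677]
Step 9: x=[3.2817] v=[0.3648]
First v>=0 after going negative at step 9, time=2.7000

Answer: 2.7000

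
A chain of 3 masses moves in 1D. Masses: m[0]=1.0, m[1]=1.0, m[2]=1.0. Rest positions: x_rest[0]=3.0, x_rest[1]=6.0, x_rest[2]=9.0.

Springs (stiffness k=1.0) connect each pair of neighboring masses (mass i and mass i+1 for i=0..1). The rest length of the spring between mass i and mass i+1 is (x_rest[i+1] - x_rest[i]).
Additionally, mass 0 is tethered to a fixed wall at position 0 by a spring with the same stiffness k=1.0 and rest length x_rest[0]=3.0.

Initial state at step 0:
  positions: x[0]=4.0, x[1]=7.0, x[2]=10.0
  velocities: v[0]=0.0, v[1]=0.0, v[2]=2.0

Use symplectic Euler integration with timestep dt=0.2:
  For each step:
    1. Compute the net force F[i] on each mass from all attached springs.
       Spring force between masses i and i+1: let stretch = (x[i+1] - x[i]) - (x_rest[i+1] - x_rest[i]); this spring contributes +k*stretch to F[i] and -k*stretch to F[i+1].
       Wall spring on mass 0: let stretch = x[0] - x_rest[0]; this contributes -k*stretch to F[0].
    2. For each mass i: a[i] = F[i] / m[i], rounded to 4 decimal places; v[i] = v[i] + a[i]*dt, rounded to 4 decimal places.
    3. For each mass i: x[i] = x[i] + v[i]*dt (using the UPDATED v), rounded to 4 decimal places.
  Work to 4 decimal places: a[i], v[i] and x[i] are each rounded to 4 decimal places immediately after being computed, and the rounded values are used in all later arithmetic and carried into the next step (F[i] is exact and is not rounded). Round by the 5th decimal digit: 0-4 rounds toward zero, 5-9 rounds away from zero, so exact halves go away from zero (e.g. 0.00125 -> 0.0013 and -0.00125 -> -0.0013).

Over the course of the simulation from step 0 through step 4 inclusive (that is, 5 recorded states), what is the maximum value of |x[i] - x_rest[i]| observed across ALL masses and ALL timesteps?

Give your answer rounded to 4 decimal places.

Answer: 2.4471

Derivation:
Step 0: x=[4.0000 7.0000 10.0000] v=[0.0000 0.0000 2.0000]
Step 1: x=[3.9600 7.0000 10.4000] v=[-0.2000 0.0000 2.0000]
Step 2: x=[3.8832 7.0144 10.7840] v=[-0.3840 0.0720 1.9200]
Step 3: x=[3.7763 7.0543 11.1372] v=[-0.5344 0.1997 1.7661]
Step 4: x=[3.6495 7.1264 11.4471] v=[-0.6341 0.3607 1.5495]
Max displacement = 2.4471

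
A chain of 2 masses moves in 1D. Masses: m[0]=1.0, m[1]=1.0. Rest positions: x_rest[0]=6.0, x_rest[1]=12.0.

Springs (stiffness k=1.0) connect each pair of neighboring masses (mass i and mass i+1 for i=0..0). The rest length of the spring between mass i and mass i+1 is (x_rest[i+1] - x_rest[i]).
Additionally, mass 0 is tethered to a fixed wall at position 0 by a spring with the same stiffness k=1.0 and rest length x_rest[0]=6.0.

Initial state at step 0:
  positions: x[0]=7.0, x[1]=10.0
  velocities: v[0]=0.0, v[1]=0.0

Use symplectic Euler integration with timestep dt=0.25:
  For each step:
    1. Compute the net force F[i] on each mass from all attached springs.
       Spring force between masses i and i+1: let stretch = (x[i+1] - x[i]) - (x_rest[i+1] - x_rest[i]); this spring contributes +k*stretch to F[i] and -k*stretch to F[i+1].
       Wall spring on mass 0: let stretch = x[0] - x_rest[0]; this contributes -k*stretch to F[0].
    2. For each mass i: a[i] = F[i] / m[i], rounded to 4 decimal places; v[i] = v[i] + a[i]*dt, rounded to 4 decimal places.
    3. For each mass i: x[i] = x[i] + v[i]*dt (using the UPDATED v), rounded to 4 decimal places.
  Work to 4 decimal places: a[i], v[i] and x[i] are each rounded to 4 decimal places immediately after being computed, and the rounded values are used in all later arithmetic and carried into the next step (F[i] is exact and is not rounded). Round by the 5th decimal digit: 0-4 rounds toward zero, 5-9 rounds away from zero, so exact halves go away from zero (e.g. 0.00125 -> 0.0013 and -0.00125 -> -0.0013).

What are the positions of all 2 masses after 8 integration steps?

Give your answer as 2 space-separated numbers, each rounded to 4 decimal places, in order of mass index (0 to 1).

Step 0: x=[7.0000 10.0000] v=[0.0000 0.0000]
Step 1: x=[6.7500 10.1875] v=[-1.0000 0.7500]
Step 2: x=[6.2930 10.5352] v=[-1.8281 1.3906]
Step 3: x=[5.7078 10.9927] v=[-2.3408 1.8301]
Step 4: x=[5.0962 11.4949] v=[-2.4465 2.0089]
Step 5: x=[4.5660 11.9722] v=[-2.1209 1.9092]
Step 6: x=[4.2133 12.3616] v=[-1.4109 1.5577]
Step 7: x=[4.1065 12.6168] v=[-0.4272 1.0206]
Step 8: x=[4.2750 12.7151] v=[0.6738 0.3930]

Answer: 4.2750 12.7151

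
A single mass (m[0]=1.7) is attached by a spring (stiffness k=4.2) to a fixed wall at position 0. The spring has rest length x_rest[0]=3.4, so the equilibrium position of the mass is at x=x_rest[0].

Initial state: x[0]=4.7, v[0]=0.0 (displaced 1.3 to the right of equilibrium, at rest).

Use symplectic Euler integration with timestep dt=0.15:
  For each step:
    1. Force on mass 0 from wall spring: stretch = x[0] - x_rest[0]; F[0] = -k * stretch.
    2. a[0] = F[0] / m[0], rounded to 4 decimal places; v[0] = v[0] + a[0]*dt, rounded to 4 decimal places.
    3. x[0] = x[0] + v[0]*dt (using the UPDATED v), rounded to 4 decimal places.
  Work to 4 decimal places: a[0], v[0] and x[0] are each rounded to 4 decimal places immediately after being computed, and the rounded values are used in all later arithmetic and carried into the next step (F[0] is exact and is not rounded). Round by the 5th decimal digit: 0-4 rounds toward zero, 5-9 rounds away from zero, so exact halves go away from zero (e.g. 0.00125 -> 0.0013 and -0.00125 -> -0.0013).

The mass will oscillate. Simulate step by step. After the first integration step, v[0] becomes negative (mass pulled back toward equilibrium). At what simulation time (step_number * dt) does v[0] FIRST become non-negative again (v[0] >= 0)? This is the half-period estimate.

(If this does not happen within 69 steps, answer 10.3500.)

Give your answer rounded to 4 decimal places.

Step 0: x=[4.7000] v=[0.0000]
Step 1: x=[4.6277] v=[-0.4818]
Step 2: x=[4.4872] v=[-0.9368]
Step 3: x=[4.2862] v=[-1.3397]
Step 4: x=[4.0360] v=[-1.6681]
Step 5: x=[3.7504] v=[-1.9038]
Step 6: x=[3.4453] v=[-2.0337]
Step 7: x=[3.1377] v=[-2.0505]
Step 8: x=[2.8447] v=[-1.9533]
Step 9: x=[2.5826] v=[-1.7475]
Step 10: x=[2.3659] v=[-1.4446]
Step 11: x=[2.2067] v=[-1.0614]
Step 12: x=[2.1138] v=[-0.6192]
Step 13: x=[2.0924] v=[-0.1425]
Step 14: x=[2.1437] v=[0.3421]
First v>=0 after going negative at step 14, time=2.1000

Answer: 2.1000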